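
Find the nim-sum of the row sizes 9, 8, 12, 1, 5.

Nim-sum: 9 XOR 8 XOR 12 XOR 1 XOR 5 = 9.

9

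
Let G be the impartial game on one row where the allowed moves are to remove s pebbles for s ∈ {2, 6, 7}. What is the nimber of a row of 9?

0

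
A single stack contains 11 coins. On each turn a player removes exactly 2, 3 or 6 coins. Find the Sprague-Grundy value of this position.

Build the Grundy sequence with g(k) = mex{g(k−s) : s ∈ {2, 3, 6}, s ≤ k}:
k:     0  1  2  3  4  5  6  7  8  9 10 11
g(k):  0  0  1  1  2  0  3  1  2  0  0  1
So g(11) = 1.

1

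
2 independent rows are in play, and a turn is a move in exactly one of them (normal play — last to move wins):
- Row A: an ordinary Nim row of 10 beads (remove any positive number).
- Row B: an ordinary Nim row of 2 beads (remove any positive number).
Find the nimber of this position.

8

Row A is a plain Nim row of size 10, so its Grundy value is 10.
Row B is a plain Nim row of size 2, so its Grundy value is 2.
The value of a disjunctive sum is the nim-sum of the parts.
Combined value = 10 XOR 2 = 8.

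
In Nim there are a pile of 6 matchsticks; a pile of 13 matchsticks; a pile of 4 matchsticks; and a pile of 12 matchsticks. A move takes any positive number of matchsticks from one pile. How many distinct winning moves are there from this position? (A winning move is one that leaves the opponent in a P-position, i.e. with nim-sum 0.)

1

Nim-sum: 6 ⊕ 13 ⊕ 4 ⊕ 12 = 3.
The overall nim-sum is X = 3. A pile of size p has a winning move iff p XOR X < p (reduce it to p XOR X).
  6: 6 XOR 3 = 5 < 6 — winning move (to 5).
  13: 13 XOR 3 = 14 ≥ 13 — no move.
  4: 4 XOR 3 = 7 ≥ 4 — no move.
  12: 12 XOR 3 = 15 ≥ 12 — no move.
That gives 1 winning move.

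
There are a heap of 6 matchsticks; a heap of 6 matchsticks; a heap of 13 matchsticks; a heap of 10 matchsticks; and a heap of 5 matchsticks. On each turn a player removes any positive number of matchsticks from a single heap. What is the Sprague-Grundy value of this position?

Compute the nim-sum pairwise:
6 XOR 6 = 0
0 XOR 13 = 13
13 XOR 10 = 7
7 XOR 5 = 2

2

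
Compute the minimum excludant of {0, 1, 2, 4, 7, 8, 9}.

3

The values 0, 1, 2 are all present; 3 is the first non-negative integer missing from the set.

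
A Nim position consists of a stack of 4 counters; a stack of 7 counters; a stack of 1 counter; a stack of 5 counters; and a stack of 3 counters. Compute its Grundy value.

4

Write each in binary and XOR column by column:
  100  (4)
  111  (7)
  001  (1)
  101  (5)
  011  (3)
  ---
  100  (4)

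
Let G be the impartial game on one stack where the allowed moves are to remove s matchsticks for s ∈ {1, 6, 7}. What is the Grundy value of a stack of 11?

3

Grundy values for subtraction set {1, 6, 7}:
k:     0  1  2  3  4  5  6  7  8  9 10 11
g(k):  0  1  0  1  0  1  2  3  2  3  2  3
So g(11) = 3.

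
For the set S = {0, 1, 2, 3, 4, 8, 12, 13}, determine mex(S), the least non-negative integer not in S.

The values 0, 1, 2, 3, 4 are all present; 5 is the first non-negative integer missing from the set.

5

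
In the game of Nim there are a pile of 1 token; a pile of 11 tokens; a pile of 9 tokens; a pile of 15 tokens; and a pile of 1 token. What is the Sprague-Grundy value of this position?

13

Nim-sum: 1 XOR 11 XOR 9 XOR 15 XOR 1 = 13.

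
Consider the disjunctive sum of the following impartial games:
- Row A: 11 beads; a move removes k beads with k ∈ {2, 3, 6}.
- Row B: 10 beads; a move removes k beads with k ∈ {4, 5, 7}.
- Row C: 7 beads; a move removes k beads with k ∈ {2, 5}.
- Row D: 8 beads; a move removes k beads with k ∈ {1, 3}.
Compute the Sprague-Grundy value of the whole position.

Build the Grundy sequence for row A with g(k) = mex{g(k−s) : s ∈ {2, 3, 6}, s ≤ k}:
k:     0  1  2  3  4  5  6  7  8  9 10 11
g(k):  0  0  1  1  2  0  3  1  2  0  0  1
So g(11) = 1.
Grundy values for row B (subtraction set {4, 5, 7}):
g(0) = mex{} = 0
g(1) = mex{} = 0
g(2) = mex{} = 0
g(3) = mex{} = 0
g(4) = mex{0} = 1
g(5) = mex{0} = 1
g(6) = mex{0} = 1
g(7) = mex{0} = 1
g(8) = mex{0,1} = 2
g(9) = mex{0,1} = 2
g(10) = mex{0,1} = 2
So g(10) = 2.
Build the Grundy sequence for row C with g(k) = mex{g(k−s) : s ∈ {2, 5}, s ≤ k}:
k:     0  1  2  3  4  5  6  7
g(k):  0  0  1  1  0  2  1  0
So g(7) = 0.
Build the Grundy sequence for row D with g(k) = mex{g(k−s) : s ∈ {1, 3}, s ≤ k}:
k:     0  1  2  3  4  5  6  7  8
g(k):  0  1  0  1  0  1  0  1  0
So g(8) = 0.
The value of a disjunctive sum is the nim-sum of the parts.
Combined value = 1 XOR 2 XOR 0 XOR 0 = 3.

3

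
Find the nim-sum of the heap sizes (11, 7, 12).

Compute the nim-sum pairwise:
11 ^ 7 = 12
12 ^ 12 = 0

0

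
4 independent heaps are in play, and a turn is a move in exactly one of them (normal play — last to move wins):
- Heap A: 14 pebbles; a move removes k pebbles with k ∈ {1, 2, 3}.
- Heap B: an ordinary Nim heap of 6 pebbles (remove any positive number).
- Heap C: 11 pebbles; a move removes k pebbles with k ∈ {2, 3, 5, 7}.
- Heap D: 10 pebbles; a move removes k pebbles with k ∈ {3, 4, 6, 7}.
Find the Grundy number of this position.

5

For heap A, compute g(0), g(1), … with moves {1, 2, 3}:
g(0) = mex{} = 0
g(1) = mex{0} = 1
g(2) = mex{0,1} = 2
g(3) = mex{0,1,2} = 3
g(4) = mex{1,2,3} = 0
g(5) = mex{0,2,3} = 1
g(6) = mex{0,1,3} = 2
g(7) = mex{0,1,2} = 3
g(8) = mex{1,2,3} = 0
g(9) = mex{0,2,3} = 1
g(10) = mex{0,1,3} = 2
g(11) = mex{0,1,2} = 3
g(12) = mex{1,2,3} = 0
g(13) = mex{0,2,3} = 1
g(14) = mex{0,1,3} = 2
So g(14) = 2.
Heap B is a plain Nim heap of size 6, so its Grundy value is 6.
For heap C, compute g(0), g(1), … with moves {2, 3, 5, 7}:
k:     0  1  2  3  4  5  6  7  8  9 10 11
g(k):  0  0  1  1  2  2  3  3  4  0  0  1
So g(11) = 1.
Grundy values for heap D (subtraction set {3, 4, 6, 7}):
k:     0  1  2  3  4  5  6  7  8  9 10
g(k):  0  0  0  1  1  1  2  2  2  3  0
So g(10) = 0.
The value of a disjunctive sum is the nim-sum of the parts.
Combined value = 2 XOR 6 XOR 1 XOR 0 = 5.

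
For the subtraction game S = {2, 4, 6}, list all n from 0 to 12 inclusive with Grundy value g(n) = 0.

0, 1, 8, 9

Build the Grundy sequence with g(k) = mex{g(k−s) : s ∈ {2, 4, 6}, s ≤ k}:
k:     0  1  2  3  4  5  6  7  8  9 10 11 12
g(k):  0  0  1  1  2  2  3  3  0  0  1  1  2
The P-positions (g = 0) in 0..12 are 0, 1, 8, 9.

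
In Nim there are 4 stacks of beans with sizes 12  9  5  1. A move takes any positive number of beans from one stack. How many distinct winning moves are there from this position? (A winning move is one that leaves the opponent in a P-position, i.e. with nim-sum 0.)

3

Compute the nim-sum pairwise:
12 ^ 9 = 5
5 ^ 5 = 0
0 ^ 1 = 1
The overall nim-sum is X = 1. A stack of size p has a winning move iff p XOR X < p (reduce it to p XOR X).
  12: 12 XOR 1 = 13 ≥ 12 — no move.
  9: 9 XOR 1 = 8 < 9 — winning move (to 8).
  5: 5 XOR 1 = 4 < 5 — winning move (to 4).
  1: 1 XOR 1 = 0 < 1 — winning move (to 0).
That gives 3 winning moves.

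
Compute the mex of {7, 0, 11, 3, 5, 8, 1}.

2

The values 0, 1 are all present; 2 is the first non-negative integer missing from the set.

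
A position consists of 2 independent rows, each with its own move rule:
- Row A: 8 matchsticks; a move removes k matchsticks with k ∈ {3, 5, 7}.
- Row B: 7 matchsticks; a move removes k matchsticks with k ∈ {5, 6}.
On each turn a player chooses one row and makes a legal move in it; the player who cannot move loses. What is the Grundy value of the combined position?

3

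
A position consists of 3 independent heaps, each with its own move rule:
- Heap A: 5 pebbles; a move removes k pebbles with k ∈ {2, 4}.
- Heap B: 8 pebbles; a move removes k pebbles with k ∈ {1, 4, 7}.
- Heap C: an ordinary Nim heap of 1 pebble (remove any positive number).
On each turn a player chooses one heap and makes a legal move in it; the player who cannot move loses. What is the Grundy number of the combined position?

Build the Grundy sequence for heap A with g(k) = mex{g(k−s) : s ∈ {2, 4}, s ≤ k}:
g(0) = mex{} = 0
g(1) = mex{} = 0
g(2) = mex{0} = 1
g(3) = mex{0} = 1
g(4) = mex{0,1} = 2
g(5) = mex{0,1} = 2
So g(5) = 2.
Build the Grundy sequence for heap B with g(k) = mex{g(k−s) : s ∈ {1, 4, 7}, s ≤ k}:
g(0) = mex{} = 0
g(1) = mex{0} = 1
g(2) = mex{1} = 0
g(3) = mex{0} = 1
g(4) = mex{0,1} = 2
g(5) = mex{1,2} = 0
g(6) = mex{0} = 1
g(7) = mex{0,1} = 2
g(8) = mex{1,2} = 0
So g(8) = 0.
Heap C is a plain Nim heap of size 1, so its Grundy value is 1.
By the Sprague-Grundy theorem, the Grundy value of a sum of independent games is the XOR of the component values.
Combined value = 2 ⊕ 0 ⊕ 1 = 3.

3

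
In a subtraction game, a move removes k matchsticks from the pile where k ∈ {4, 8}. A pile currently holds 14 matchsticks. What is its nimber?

0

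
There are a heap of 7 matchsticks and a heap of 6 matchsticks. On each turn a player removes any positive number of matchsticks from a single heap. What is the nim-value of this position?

1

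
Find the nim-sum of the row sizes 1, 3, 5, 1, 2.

Compute the nim-sum pairwise:
1 XOR 3 = 2
2 XOR 5 = 7
7 XOR 1 = 6
6 XOR 2 = 4

4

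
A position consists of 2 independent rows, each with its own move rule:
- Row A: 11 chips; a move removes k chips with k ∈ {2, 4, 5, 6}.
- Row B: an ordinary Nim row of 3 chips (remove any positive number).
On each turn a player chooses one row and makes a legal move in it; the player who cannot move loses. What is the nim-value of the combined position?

2

For row A, compute g(0), g(1), … with moves {2, 4, 5, 6}:
k:     0  1  2  3  4  5  6  7  8  9 10 11
g(k):  0  0  1  1  2  2  3  3  0  0  1  1
So g(11) = 1.
Row B is a plain Nim row of size 3, so its Grundy value is 3.
The value of a disjunctive sum is the nim-sum of the parts.
Combined value = 1 ⊕ 3 = 2.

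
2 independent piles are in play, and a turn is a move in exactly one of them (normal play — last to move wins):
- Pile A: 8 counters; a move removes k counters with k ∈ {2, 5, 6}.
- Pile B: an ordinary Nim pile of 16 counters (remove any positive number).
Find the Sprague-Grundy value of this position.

Build the Grundy sequence for pile A with g(k) = mex{g(k−s) : s ∈ {2, 5, 6}, s ≤ k}:
g(0) = mex{} = 0
g(1) = mex{} = 0
g(2) = mex{0} = 1
g(3) = mex{0} = 1
g(4) = mex{1} = 0
g(5) = mex{0,1} = 2
g(6) = mex{0} = 1
g(7) = mex{0,1,2} = 3
g(8) = mex{1} = 0
So g(8) = 0.
Pile B is a plain Nim pile of size 16, so its Grundy value is 16.
By the Sprague-Grundy theorem, the Grundy value of a sum of independent games is the XOR of the component values.
Combined value = 0 ⊕ 16 = 16.

16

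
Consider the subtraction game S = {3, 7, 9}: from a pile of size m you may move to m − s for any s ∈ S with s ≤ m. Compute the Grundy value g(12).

0

Build the Grundy sequence with g(k) = mex{g(k−s) : s ∈ {3, 7, 9}, s ≤ k}:
g(0) = mex{} = 0
g(1) = mex{} = 0
g(2) = mex{} = 0
g(3) = mex{0} = 1
g(4) = mex{0} = 1
g(5) = mex{0} = 1
g(6) = mex{1} = 0
g(7) = mex{0,1} = 2
g(8) = mex{0,1} = 2
g(9) = mex{0} = 1
g(10) = mex{0,1,2} = 3
g(11) = mex{0,1,2} = 3
g(12) = mex{1} = 0
So g(12) = 0.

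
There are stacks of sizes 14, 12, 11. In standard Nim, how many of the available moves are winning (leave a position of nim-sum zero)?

Bitwise XOR of the heap sizes:
  1110  (14)
  1100  (12)
  1011  (11)
  ----
  1001  (9)
The overall nim-sum is X = 9. A stack of size p has a winning move iff p XOR X < p (reduce it to p XOR X).
  14: 14 XOR 9 = 7 < 14 — winning move (to 7).
  12: 12 XOR 9 = 5 < 12 — winning move (to 5).
  11: 11 XOR 9 = 2 < 11 — winning move (to 2).
That gives 3 winning moves.

3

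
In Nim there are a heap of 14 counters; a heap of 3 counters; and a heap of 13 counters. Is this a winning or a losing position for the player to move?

Losing position

Nim-sum: 14 XOR 3 XOR 13 = 0.
The nim-sum is 0, so this is a P-position: the player to move is in a losing position under optimal play.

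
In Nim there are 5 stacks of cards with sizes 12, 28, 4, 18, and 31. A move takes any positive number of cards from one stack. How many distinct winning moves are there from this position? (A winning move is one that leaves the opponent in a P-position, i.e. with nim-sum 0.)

3

Bitwise XOR of the heap sizes:
  01100  (12)
  11100  (28)
  00100  (4)
  10010  (18)
  11111  (31)
  -----
  11001  (25)
The overall nim-sum is X = 25. A stack of size p has a winning move iff p XOR X < p (reduce it to p XOR X).
  12: 12 XOR 25 = 21 ≥ 12 — no move.
  28: 28 XOR 25 = 5 < 28 — winning move (to 5).
  4: 4 XOR 25 = 29 ≥ 4 — no move.
  18: 18 XOR 25 = 11 < 18 — winning move (to 11).
  31: 31 XOR 25 = 6 < 31 — winning move (to 6).
That gives 3 winning moves.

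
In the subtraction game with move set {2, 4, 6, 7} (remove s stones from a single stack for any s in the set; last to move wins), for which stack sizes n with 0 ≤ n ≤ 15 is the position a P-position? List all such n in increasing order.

Build the Grundy sequence with g(k) = mex{g(k−s) : s ∈ {2, 4, 6, 7}, s ≤ k}:
k:     0  1  2  3  4  5  6  7  8  9 10 11 12 13 14 15
g(k):  0  0  1  1  2  2  3  3  4  0  0  1  1  2  2  3
The P-positions (g = 0) in 0..15 are 0, 1, 9, 10.

0, 1, 9, 10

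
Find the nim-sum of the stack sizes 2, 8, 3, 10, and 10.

9

Compute the nim-sum pairwise:
2 XOR 8 = 10
10 XOR 3 = 9
9 XOR 10 = 3
3 XOR 10 = 9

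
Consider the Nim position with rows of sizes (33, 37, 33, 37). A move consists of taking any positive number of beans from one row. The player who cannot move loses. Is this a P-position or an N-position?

Compute the nim-sum pairwise:
33 XOR 37 = 4
4 XOR 33 = 37
37 XOR 37 = 0
The nim-sum is 0, so this is a P-position: the player to move is in a losing position under optimal play.

P-position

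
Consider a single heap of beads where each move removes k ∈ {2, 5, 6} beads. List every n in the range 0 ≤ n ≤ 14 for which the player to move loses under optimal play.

0, 1, 4, 8, 11, 12

Compute g(0), g(1), … for moves {2, 5, 6}:
k:     0  1  2  3  4  5  6  7  8  9 10 11 12 13 14
g(k):  0  0  1  1  0  2  1  3  0  2  1  0  0  1  1
The P-positions (g = 0) in 0..14 are 0, 1, 4, 8, 11, 12.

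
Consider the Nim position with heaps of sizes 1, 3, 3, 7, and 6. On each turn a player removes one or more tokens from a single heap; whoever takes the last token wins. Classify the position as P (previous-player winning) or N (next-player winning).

P-position

Compute the nim-sum pairwise:
1 ^ 3 = 2
2 ^ 3 = 1
1 ^ 7 = 6
6 ^ 6 = 0
The nim-sum is 0, so this is a P-position: the player to move is in a losing position under optimal play.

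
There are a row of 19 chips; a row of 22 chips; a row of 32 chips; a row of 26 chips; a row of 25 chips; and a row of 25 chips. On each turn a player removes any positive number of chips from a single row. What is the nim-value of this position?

Compute the nim-sum pairwise:
19 ⊕ 22 = 5
5 ⊕ 32 = 37
37 ⊕ 26 = 63
63 ⊕ 25 = 38
38 ⊕ 25 = 63

63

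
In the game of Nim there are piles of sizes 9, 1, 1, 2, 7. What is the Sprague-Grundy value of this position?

12

Write each in binary and XOR column by column:
  1001  (9)
  0001  (1)
  0001  (1)
  0010  (2)
  0111  (7)
  ----
  1100  (12)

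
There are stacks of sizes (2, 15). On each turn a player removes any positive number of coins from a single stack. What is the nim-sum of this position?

Write each in binary and XOR column by column:
  0010  (2)
  1111  (15)
  ----
  1101  (13)

13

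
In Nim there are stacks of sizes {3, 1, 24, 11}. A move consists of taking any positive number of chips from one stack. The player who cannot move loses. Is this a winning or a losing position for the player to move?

In binary:
  00011  (3)
  00001  (1)
  11000  (24)
  01011  (11)
  -----
  10001  (17)
The nim-sum is 17 ≠ 0, so this is an N-position: the player to move can win.

Winning position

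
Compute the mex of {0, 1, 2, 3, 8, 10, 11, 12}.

4

The values 0, 1, 2, 3 are all present; 4 is the first non-negative integer missing from the set.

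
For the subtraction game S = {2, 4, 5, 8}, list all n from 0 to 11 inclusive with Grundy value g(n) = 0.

Compute g(0), g(1), … for moves {2, 4, 5, 8}:
k:     0  1  2  3  4  5  6  7  8  9 10 11
g(k):  0  0  1  1  2  2  3  0  4  1  0  2
The P-positions (g = 0) in 0..11 are 0, 1, 7, 10.

0, 1, 7, 10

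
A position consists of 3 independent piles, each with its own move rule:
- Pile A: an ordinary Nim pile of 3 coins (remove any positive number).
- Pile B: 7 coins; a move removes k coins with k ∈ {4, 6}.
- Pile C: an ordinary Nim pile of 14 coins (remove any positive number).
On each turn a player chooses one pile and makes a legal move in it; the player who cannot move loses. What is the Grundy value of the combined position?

12

Pile A is a plain Nim pile of size 3, so its Grundy value is 3.
For pile B, compute g(0), g(1), … with moves {4, 6}:
k:     0  1  2  3  4  5  6  7
g(k):  0  0  0  0  1  1  1  1
So g(7) = 1.
Pile C is a plain Nim pile of size 14, so its Grundy value is 14.
By the Sprague-Grundy theorem, the Grundy value of a sum of independent games is the XOR of the component values.
Combined value = 3 XOR 1 XOR 14 = 12.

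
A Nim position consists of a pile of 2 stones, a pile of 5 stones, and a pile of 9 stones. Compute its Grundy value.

14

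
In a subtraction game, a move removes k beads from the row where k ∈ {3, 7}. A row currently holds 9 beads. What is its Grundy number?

Build the Grundy sequence with g(k) = mex{g(k−s) : s ∈ {3, 7}, s ≤ k}:
g(0) = mex{} = 0
g(1) = mex{} = 0
g(2) = mex{} = 0
g(3) = mex{0} = 1
g(4) = mex{0} = 1
g(5) = mex{0} = 1
g(6) = mex{1} = 0
g(7) = mex{0,1} = 2
g(8) = mex{0,1} = 2
g(9) = mex{0} = 1
So g(9) = 1.

1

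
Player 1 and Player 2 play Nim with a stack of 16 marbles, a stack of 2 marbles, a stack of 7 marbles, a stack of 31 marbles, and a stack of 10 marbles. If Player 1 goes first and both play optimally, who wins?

Player 2 wins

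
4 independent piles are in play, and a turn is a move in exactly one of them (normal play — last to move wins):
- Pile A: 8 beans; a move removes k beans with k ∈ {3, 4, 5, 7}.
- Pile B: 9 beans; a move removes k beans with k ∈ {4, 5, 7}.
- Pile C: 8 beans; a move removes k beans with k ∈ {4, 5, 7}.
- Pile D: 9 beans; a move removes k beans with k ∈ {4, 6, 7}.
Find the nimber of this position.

Grundy values for pile A (subtraction set {3, 4, 5, 7}):
g(0) = mex{} = 0
g(1) = mex{} = 0
g(2) = mex{} = 0
g(3) = mex{0} = 1
g(4) = mex{0} = 1
g(5) = mex{0} = 1
g(6) = mex{0,1} = 2
g(7) = mex{0,1} = 2
g(8) = mex{0,1} = 2
So g(8) = 2.
For pile B, compute g(0), g(1), … with moves {4, 5, 7}:
k:     0  1  2  3  4  5  6  7  8  9
g(k):  0  0  0  0  1  1  1  1  2  2
So g(9) = 2.
Build the Grundy sequence for pile C with g(k) = mex{g(k−s) : s ∈ {4, 5, 7}, s ≤ k}:
g(0) = mex{} = 0
g(1) = mex{} = 0
g(2) = mex{} = 0
g(3) = mex{} = 0
g(4) = mex{0} = 1
g(5) = mex{0} = 1
g(6) = mex{0} = 1
g(7) = mex{0} = 1
g(8) = mex{0,1} = 2
So g(8) = 2.
Grundy values for pile D (subtraction set {4, 6, 7}):
k:     0  1  2  3  4  5  6  7  8  9
g(k):  0  0  0  0  1  1  1  1  2  2
So g(9) = 2.
By the Sprague-Grundy theorem, the Grundy value of a sum of independent games is the XOR of the component values.
Combined value = 2 XOR 2 XOR 2 XOR 2 = 0.

0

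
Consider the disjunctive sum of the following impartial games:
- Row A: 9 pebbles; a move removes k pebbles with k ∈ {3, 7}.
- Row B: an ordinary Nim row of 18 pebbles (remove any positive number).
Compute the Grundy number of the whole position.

19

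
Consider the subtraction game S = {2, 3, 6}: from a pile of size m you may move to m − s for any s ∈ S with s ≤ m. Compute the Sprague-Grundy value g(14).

Compute g(0), g(1), … for moves {2, 3, 6}:
g(0) = mex{} = 0
g(1) = mex{} = 0
g(2) = mex{0} = 1
g(3) = mex{0} = 1
g(4) = mex{0,1} = 2
g(5) = mex{1} = 0
g(6) = mex{0,1,2} = 3
g(7) = mex{0,2} = 1
g(8) = mex{0,1,3} = 2
g(9) = mex{1,3} = 0
g(10) = mex{1,2} = 0
g(11) = mex{0,2} = 1
g(12) = mex{0,3} = 1
g(13) = mex{0,1} = 2
g(14) = mex{1,2} = 0
So g(14) = 0.

0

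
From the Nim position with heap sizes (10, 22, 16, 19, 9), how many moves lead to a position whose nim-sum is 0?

Compute the nim-sum pairwise:
10 ^ 22 = 28
28 ^ 16 = 12
12 ^ 19 = 31
31 ^ 9 = 22
The overall nim-sum is X = 22. A heap of size p has a winning move iff p XOR X < p (reduce it to p XOR X).
  10: 10 XOR 22 = 28 ≥ 10 — no move.
  22: 22 XOR 22 = 0 < 22 — winning move (to 0).
  16: 16 XOR 22 = 6 < 16 — winning move (to 6).
  19: 19 XOR 22 = 5 < 19 — winning move (to 5).
  9: 9 XOR 22 = 31 ≥ 9 — no move.
That gives 3 winning moves.

3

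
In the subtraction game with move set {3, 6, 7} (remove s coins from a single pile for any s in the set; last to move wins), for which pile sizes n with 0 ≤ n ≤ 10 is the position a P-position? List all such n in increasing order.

0, 1, 2, 10

Build the Grundy sequence with g(k) = mex{g(k−s) : s ∈ {3, 6, 7}, s ≤ k}:
g(0) = mex{} = 0
g(1) = mex{} = 0
g(2) = mex{} = 0
g(3) = mex{0} = 1
g(4) = mex{0} = 1
g(5) = mex{0} = 1
g(6) = mex{0,1} = 2
g(7) = mex{0,1} = 2
g(8) = mex{0,1} = 2
g(9) = mex{0,1,2} = 3
g(10) = mex{1,2} = 0
The P-positions (g = 0) in 0..10 are 0, 1, 2, 10.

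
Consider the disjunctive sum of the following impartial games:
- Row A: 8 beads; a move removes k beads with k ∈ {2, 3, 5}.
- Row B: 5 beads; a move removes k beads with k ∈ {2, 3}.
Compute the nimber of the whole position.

Build the Grundy sequence for row A with g(k) = mex{g(k−s) : s ∈ {2, 3, 5}, s ≤ k}:
g(0) = mex{} = 0
g(1) = mex{} = 0
g(2) = mex{0} = 1
g(3) = mex{0} = 1
g(4) = mex{0,1} = 2
g(5) = mex{0,1} = 2
g(6) = mex{0,1,2} = 3
g(7) = mex{1,2} = 0
g(8) = mex{1,2,3} = 0
So g(8) = 0.
Build the Grundy sequence for row B with g(k) = mex{g(k−s) : s ∈ {2, 3}, s ≤ k}:
g(0) = mex{} = 0
g(1) = mex{} = 0
g(2) = mex{0} = 1
g(3) = mex{0} = 1
g(4) = mex{0,1} = 2
g(5) = mex{1} = 0
So g(5) = 0.
The value of a disjunctive sum is the nim-sum of the parts.
Combined value = 0 ⊕ 0 = 0.

0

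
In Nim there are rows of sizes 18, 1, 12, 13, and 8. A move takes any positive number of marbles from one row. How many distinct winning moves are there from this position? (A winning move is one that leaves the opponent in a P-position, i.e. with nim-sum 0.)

1

Compute the nim-sum pairwise:
18 XOR 1 = 19
19 XOR 12 = 31
31 XOR 13 = 18
18 XOR 8 = 26
The overall nim-sum is X = 26. A row of size p has a winning move iff p XOR X < p (reduce it to p XOR X).
  18: 18 XOR 26 = 8 < 18 — winning move (to 8).
  1: 1 XOR 26 = 27 ≥ 1 — no move.
  12: 12 XOR 26 = 22 ≥ 12 — no move.
  13: 13 XOR 26 = 23 ≥ 13 — no move.
  8: 8 XOR 26 = 18 ≥ 8 — no move.
That gives 1 winning move.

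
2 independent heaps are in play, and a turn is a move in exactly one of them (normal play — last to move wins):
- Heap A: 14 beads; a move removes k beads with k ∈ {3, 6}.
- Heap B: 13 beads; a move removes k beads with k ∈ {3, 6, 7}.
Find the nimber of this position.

0

Grundy values for heap A (subtraction set {3, 6}):
k:     0  1  2  3  4  5  6  7  8  9 10 11 12 13 14
g(k):  0  0  0  1  1  1  2  2  2  0  0  0  1  1  1
So g(14) = 1.
Grundy values for heap B (subtraction set {3, 6, 7}):
k:     0  1  2  3  4  5  6  7  8  9 10 11 12 13
g(k):  0  0  0  1  1  1  2  2  2  3  0  0  0  1
So g(13) = 1.
By the Sprague-Grundy theorem, the Grundy value of a sum of independent games is the XOR of the component values.
Combined value = 1 ⊕ 1 = 0.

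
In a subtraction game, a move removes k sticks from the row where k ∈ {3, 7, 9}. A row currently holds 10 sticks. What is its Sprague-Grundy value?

Build the Grundy sequence with g(k) = mex{g(k−s) : s ∈ {3, 7, 9}, s ≤ k}:
g(0) = mex{} = 0
g(1) = mex{} = 0
g(2) = mex{} = 0
g(3) = mex{0} = 1
g(4) = mex{0} = 1
g(5) = mex{0} = 1
g(6) = mex{1} = 0
g(7) = mex{0,1} = 2
g(8) = mex{0,1} = 2
g(9) = mex{0} = 1
g(10) = mex{0,1,2} = 3
So g(10) = 3.

3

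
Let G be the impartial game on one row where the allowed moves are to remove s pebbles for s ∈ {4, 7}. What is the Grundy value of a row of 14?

0

Build the Grundy sequence with g(k) = mex{g(k−s) : s ∈ {4, 7}, s ≤ k}:
k:     0  1  2  3  4  5  6  7  8  9 10 11 12 13 14
g(k):  0  0  0  0  1  1  1  1  2  2  2  0  0  0  0
So g(14) = 0.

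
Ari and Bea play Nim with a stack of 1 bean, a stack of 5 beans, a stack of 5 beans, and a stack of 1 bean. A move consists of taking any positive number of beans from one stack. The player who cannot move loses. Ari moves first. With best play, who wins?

Bea wins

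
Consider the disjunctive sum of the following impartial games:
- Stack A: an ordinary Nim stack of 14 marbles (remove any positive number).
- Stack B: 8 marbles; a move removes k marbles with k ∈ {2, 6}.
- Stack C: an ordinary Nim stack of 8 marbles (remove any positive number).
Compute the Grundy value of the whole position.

Stack A is a plain Nim stack of size 14, so its Grundy value is 14.
For stack B, compute g(0), g(1), … with moves {2, 6}:
k:     0  1  2  3  4  5  6  7  8
g(k):  0  0  1  1  0  0  1  1  0
So g(8) = 0.
Stack C is a plain Nim stack of size 8, so its Grundy value is 8.
The value of a disjunctive sum is the nim-sum of the parts.
Combined value = 14 XOR 0 XOR 8 = 6.

6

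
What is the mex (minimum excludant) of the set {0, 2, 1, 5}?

3

The values 0, 1, 2 are all present; 3 is the first non-negative integer missing from the set.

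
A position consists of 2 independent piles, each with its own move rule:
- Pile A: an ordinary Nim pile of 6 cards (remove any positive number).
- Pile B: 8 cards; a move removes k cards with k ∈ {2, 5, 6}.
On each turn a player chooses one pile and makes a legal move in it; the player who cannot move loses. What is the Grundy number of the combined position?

6

Pile A is a plain Nim pile of size 6, so its Grundy value is 6.
For pile B, compute g(0), g(1), … with moves {2, 5, 6}:
g(0) = mex{} = 0
g(1) = mex{} = 0
g(2) = mex{0} = 1
g(3) = mex{0} = 1
g(4) = mex{1} = 0
g(5) = mex{0,1} = 2
g(6) = mex{0} = 1
g(7) = mex{0,1,2} = 3
g(8) = mex{1} = 0
So g(8) = 0.
By the Sprague-Grundy theorem, the Grundy value of a sum of independent games is the XOR of the component values.
Combined value = 6 XOR 0 = 6.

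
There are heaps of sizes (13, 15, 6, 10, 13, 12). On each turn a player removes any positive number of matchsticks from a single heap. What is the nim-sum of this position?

Nim-sum: 13 ^ 15 ^ 6 ^ 10 ^ 13 ^ 12 = 15.

15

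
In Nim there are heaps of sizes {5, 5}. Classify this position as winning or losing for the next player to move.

Compute the nim-sum pairwise:
5 ^ 5 = 0
The nim-sum is 0, so this is a P-position: the player to move is in a losing position under optimal play.

Losing position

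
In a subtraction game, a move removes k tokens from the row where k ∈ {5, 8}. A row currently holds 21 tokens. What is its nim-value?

1

Build the Grundy sequence with g(k) = mex{g(k−s) : s ∈ {5, 8}, s ≤ k}:
k:     0  1  2  3  4  5  6  7  8  9 10 11 12 13 14 15 16 17 18 19 20 21
g(k):  0  0  0  0  0  1  1  1  1  1  2  2  2  0  0  0  0  0  1  1  1  1
So g(21) = 1.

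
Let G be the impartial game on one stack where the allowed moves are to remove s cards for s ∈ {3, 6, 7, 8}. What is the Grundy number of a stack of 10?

3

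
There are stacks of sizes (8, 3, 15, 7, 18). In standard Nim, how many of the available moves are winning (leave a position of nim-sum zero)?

Compute the nim-sum pairwise:
8 ⊕ 3 = 11
11 ⊕ 15 = 4
4 ⊕ 7 = 3
3 ⊕ 18 = 17
The overall nim-sum is X = 17. A stack of size p has a winning move iff p XOR X < p (reduce it to p XOR X).
  8: 8 XOR 17 = 25 ≥ 8 — no move.
  3: 3 XOR 17 = 18 ≥ 3 — no move.
  15: 15 XOR 17 = 30 ≥ 15 — no move.
  7: 7 XOR 17 = 22 ≥ 7 — no move.
  18: 18 XOR 17 = 3 < 18 — winning move (to 3).
That gives 1 winning move.

1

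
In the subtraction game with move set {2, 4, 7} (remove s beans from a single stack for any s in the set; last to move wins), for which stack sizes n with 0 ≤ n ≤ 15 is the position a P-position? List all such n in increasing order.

0, 1, 6, 9, 12, 15

Build the Grundy sequence with g(k) = mex{g(k−s) : s ∈ {2, 4, 7}, s ≤ k}:
k:     0  1  2  3  4  5  6  7  8  9 10 11 12 13 14 15
g(k):  0  0  1  1  2  2  0  3  1  0  2  1  0  2  1  0
The P-positions (g = 0) in 0..15 are 0, 1, 6, 9, 12, 15.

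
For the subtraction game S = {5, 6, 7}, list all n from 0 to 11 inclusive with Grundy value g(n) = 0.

0, 1, 2, 3, 4

Grundy values for subtraction set {5, 6, 7}:
g(0) = mex{} = 0
g(1) = mex{} = 0
g(2) = mex{} = 0
g(3) = mex{} = 0
g(4) = mex{} = 0
g(5) = mex{0} = 1
g(6) = mex{0} = 1
g(7) = mex{0} = 1
g(8) = mex{0} = 1
g(9) = mex{0} = 1
g(10) = mex{0,1} = 2
g(11) = mex{0,1} = 2
The P-positions (g = 0) in 0..11 are 0, 1, 2, 3, 4.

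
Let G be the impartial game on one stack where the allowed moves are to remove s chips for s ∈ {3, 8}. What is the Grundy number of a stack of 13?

0

Compute g(0), g(1), … for moves {3, 8}:
k:     0  1  2  3  4  5  6  7  8  9 10 11 12 13
g(k):  0  0  0  1  1  1  0  0  2  1  1  0  0  0
So g(13) = 0.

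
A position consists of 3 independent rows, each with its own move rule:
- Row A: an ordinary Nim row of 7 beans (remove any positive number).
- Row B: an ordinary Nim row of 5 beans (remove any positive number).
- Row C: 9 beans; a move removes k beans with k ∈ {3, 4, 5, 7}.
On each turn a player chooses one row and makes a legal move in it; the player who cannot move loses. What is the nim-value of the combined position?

Row A is a plain Nim row of size 7, so its Grundy value is 7.
Row B is a plain Nim row of size 5, so its Grundy value is 5.
For row C, compute g(0), g(1), … with moves {3, 4, 5, 7}:
k:     0  1  2  3  4  5  6  7  8  9
g(k):  0  0  0  1  1  1  2  2  2  3
So g(9) = 3.
The value of a disjunctive sum is the nim-sum of the parts.
Combined value = 7 XOR 5 XOR 3 = 1.

1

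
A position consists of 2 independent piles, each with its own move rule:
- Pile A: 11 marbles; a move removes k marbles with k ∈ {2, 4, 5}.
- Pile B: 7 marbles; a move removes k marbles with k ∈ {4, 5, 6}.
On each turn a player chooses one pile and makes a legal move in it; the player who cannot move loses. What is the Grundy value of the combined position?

3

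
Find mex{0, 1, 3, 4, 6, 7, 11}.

2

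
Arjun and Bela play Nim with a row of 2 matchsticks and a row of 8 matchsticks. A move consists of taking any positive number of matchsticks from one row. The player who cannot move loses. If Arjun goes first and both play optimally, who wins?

Nim-sum: 2 XOR 8 = 10.
The nim-sum is 10 ≠ 0, so this is an N-position: the player to move can win; Arjun has a winning move.

Arjun wins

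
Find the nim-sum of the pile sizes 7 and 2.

Nim-sum: 7 XOR 2 = 5.

5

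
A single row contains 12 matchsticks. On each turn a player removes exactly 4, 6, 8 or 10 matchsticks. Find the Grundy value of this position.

Grundy values for subtraction set {4, 6, 8, 10}:
k:     0  1  2  3  4  5  6  7  8  9 10 11 12
g(k):  0  0  0  0  1  1  1  1  2  2  2  2  3
So g(12) = 3.

3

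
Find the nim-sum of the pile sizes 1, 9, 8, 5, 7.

2

Write each in binary and XOR column by column:
  0001  (1)
  1001  (9)
  1000  (8)
  0101  (5)
  0111  (7)
  ----
  0010  (2)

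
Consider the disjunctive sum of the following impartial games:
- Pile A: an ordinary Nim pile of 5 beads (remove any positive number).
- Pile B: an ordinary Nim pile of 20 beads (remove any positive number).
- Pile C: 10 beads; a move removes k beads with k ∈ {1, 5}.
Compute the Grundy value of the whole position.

17

Pile A is a plain Nim pile of size 5, so its Grundy value is 5.
Pile B is a plain Nim pile of size 20, so its Grundy value is 20.
Build the Grundy sequence for pile C with g(k) = mex{g(k−s) : s ∈ {1, 5}, s ≤ k}:
g(0) = mex{} = 0
g(1) = mex{0} = 1
g(2) = mex{1} = 0
g(3) = mex{0} = 1
g(4) = mex{1} = 0
g(5) = mex{0} = 1
g(6) = mex{1} = 0
g(7) = mex{0} = 1
g(8) = mex{1} = 0
g(9) = mex{0} = 1
g(10) = mex{1} = 0
So g(10) = 0.
By the Sprague-Grundy theorem, the Grundy value of a sum of independent games is the XOR of the component values.
Combined value = 5 XOR 20 XOR 0 = 17.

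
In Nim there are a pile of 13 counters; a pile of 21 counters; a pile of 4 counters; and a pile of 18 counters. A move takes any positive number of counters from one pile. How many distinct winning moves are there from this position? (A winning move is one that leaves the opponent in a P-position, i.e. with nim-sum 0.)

1

Compute the nim-sum pairwise:
13 ⊕ 21 = 24
24 ⊕ 4 = 28
28 ⊕ 18 = 14
The overall nim-sum is X = 14. A pile of size p has a winning move iff p XOR X < p (reduce it to p XOR X).
  13: 13 XOR 14 = 3 < 13 — winning move (to 3).
  21: 21 XOR 14 = 27 ≥ 21 — no move.
  4: 4 XOR 14 = 10 ≥ 4 — no move.
  18: 18 XOR 14 = 28 ≥ 18 — no move.
That gives 1 winning move.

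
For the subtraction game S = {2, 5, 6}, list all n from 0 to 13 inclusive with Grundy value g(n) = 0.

Build the Grundy sequence with g(k) = mex{g(k−s) : s ∈ {2, 5, 6}, s ≤ k}:
g(0) = mex{} = 0
g(1) = mex{} = 0
g(2) = mex{0} = 1
g(3) = mex{0} = 1
g(4) = mex{1} = 0
g(5) = mex{0,1} = 2
g(6) = mex{0} = 1
g(7) = mex{0,1,2} = 3
g(8) = mex{1} = 0
g(9) = mex{0,1,3} = 2
g(10) = mex{0,2} = 1
g(11) = mex{1,2} = 0
g(12) = mex{1,3} = 0
g(13) = mex{0,3} = 1
The P-positions (g = 0) in 0..13 are 0, 1, 4, 8, 11, 12.

0, 1, 4, 8, 11, 12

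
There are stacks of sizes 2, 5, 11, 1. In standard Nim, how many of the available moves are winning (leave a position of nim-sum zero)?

Write each in binary and XOR column by column:
  0010  (2)
  0101  (5)
  1011  (11)
  0001  (1)
  ----
  1101  (13)
The overall nim-sum is X = 13. A stack of size p has a winning move iff p XOR X < p (reduce it to p XOR X).
  2: 2 XOR 13 = 15 ≥ 2 — no move.
  5: 5 XOR 13 = 8 ≥ 5 — no move.
  11: 11 XOR 13 = 6 < 11 — winning move (to 6).
  1: 1 XOR 13 = 12 ≥ 1 — no move.
That gives 1 winning move.

1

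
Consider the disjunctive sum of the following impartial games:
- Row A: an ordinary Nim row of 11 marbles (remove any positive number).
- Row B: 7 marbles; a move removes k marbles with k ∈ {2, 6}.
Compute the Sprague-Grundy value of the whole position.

10

Row A is a plain Nim row of size 11, so its Grundy value is 11.
For row B, compute g(0), g(1), … with moves {2, 6}:
g(0) = mex{} = 0
g(1) = mex{} = 0
g(2) = mex{0} = 1
g(3) = mex{0} = 1
g(4) = mex{1} = 0
g(5) = mex{1} = 0
g(6) = mex{0} = 1
g(7) = mex{0} = 1
So g(7) = 1.
By the Sprague-Grundy theorem, the Grundy value of a sum of independent games is the XOR of the component values.
Combined value = 11 XOR 1 = 10.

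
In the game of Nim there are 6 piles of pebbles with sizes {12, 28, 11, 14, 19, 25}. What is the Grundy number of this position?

31

Bitwise XOR of the heap sizes:
  01100  (12)
  11100  (28)
  01011  (11)
  01110  (14)
  10011  (19)
  11001  (25)
  -----
  11111  (31)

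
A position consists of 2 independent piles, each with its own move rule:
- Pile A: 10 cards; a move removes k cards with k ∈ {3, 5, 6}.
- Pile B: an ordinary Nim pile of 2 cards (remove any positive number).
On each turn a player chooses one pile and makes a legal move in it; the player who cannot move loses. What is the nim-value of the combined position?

2

Grundy values for pile A (subtraction set {3, 5, 6}):
g(0) = mex{} = 0
g(1) = mex{} = 0
g(2) = mex{} = 0
g(3) = mex{0} = 1
g(4) = mex{0} = 1
g(5) = mex{0} = 1
g(6) = mex{0,1} = 2
g(7) = mex{0,1} = 2
g(8) = mex{0,1} = 2
g(9) = mex{1,2} = 0
g(10) = mex{1,2} = 0
So g(10) = 0.
Pile B is a plain Nim pile of size 2, so its Grundy value is 2.
By the Sprague-Grundy theorem, the Grundy value of a sum of independent games is the XOR of the component values.
Combined value = 0 ⊕ 2 = 2.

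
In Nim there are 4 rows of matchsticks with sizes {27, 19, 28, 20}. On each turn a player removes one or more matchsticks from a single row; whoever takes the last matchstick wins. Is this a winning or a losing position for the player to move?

Nim-sum: 27 ^ 19 ^ 28 ^ 20 = 0.
The nim-sum is 0, so this is a P-position: the player to move is in a losing position under optimal play.

Losing position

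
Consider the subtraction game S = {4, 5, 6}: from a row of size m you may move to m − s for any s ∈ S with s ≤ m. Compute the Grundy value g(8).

2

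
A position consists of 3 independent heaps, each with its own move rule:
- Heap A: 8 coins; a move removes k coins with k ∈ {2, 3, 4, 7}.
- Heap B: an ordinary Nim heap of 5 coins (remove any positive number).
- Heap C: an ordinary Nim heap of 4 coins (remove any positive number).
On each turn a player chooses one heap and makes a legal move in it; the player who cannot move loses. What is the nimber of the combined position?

0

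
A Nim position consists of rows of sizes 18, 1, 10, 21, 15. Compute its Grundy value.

In binary:
  10010  (18)
  00001  (1)
  01010  (10)
  10101  (21)
  01111  (15)
  -----
  00011  (3)

3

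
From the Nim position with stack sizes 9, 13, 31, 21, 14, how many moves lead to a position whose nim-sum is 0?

Nim-sum: 9 ^ 13 ^ 31 ^ 21 ^ 14 = 0.
The nim-sum is already 0, so every move leaves a nonzero nim-sum — there are no winning moves.

0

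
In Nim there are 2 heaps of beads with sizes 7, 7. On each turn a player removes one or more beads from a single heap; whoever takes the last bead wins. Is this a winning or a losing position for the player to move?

Losing position

In binary:
  111  (7)
  111  (7)
  ---
  000  (0)
The nim-sum is 0, so this is a P-position: the player to move is in a losing position under optimal play.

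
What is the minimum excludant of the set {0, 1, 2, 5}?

The values 0, 1, 2 are all present; 3 is the first non-negative integer missing from the set.

3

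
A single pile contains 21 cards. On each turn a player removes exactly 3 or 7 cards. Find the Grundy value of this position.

Grundy values for subtraction set {3, 7}:
k:     0  1  2  3  4  5  6  7  8  9 10 11 12 13 14 15 16 17 18 19 20 21
g(k):  0  0  0  1  1  1  0  2  2  1  0  0  0  1  1  1  0  2  2  1  0  0
So g(21) = 0.

0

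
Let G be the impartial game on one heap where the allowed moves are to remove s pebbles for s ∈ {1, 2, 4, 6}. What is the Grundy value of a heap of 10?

Grundy values for subtraction set {1, 2, 4, 6}:
k:     0  1  2  3  4  5  6  7  8  9 10
g(k):  0  1  2  0  1  2  3  4  0  1  2
So g(10) = 2.

2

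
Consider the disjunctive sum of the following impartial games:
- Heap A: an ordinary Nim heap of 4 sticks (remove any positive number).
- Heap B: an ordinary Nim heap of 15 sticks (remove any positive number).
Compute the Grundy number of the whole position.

Heap A is a plain Nim heap of size 4, so its Grundy value is 4.
Heap B is a plain Nim heap of size 15, so its Grundy value is 15.
The value of a disjunctive sum is the nim-sum of the parts.
Combined value = 4 ⊕ 15 = 11.

11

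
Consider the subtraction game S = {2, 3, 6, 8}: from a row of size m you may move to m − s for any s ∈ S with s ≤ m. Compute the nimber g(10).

0

Grundy values for subtraction set {2, 3, 6, 8}:
k:     0  1  2  3  4  5  6  7  8  9 10
g(k):  0  0  1  1  2  0  3  1  2  2  0
So g(10) = 0.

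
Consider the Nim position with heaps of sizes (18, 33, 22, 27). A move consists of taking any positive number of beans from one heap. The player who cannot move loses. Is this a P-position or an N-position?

Nim-sum: 18 ⊕ 33 ⊕ 22 ⊕ 27 = 62.
The nim-sum is 62 ≠ 0, so this is an N-position: the player to move can win.

N-position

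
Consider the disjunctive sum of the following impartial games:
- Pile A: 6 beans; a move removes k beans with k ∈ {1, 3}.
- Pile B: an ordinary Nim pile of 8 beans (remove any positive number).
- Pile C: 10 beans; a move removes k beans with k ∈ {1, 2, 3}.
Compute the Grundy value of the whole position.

Grundy values for pile A (subtraction set {1, 3}):
k:     0  1  2  3  4  5  6
g(k):  0  1  0  1  0  1  0
So g(6) = 0.
Pile B is a plain Nim pile of size 8, so its Grundy value is 8.
For pile C, compute g(0), g(1), … with moves {1, 2, 3}:
g(0) = mex{} = 0
g(1) = mex{0} = 1
g(2) = mex{0,1} = 2
g(3) = mex{0,1,2} = 3
g(4) = mex{1,2,3} = 0
g(5) = mex{0,2,3} = 1
g(6) = mex{0,1,3} = 2
g(7) = mex{0,1,2} = 3
g(8) = mex{1,2,3} = 0
g(9) = mex{0,2,3} = 1
g(10) = mex{0,1,3} = 2
So g(10) = 2.
By the Sprague-Grundy theorem, the Grundy value of a sum of independent games is the XOR of the component values.
Combined value = 0 ⊕ 8 ⊕ 2 = 10.

10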